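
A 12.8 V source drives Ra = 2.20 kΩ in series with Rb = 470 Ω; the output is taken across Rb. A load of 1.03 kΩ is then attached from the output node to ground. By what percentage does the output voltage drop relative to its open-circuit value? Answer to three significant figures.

27.3 %

The divider's output (Thévenin) resistance is Ra‖Rb = 387.3 Ω.
Fractional drop under load = R_th/(R_th + R_L) = 387.3 / (387.3 + 1030) = 0.2732.
So the output falls by 27.3 %.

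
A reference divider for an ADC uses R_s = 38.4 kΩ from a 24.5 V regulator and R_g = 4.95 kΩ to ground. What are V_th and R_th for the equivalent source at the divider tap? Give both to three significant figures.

V_th = 2.80 V, R_th = 4.38 kΩ

V_th is the open-circuit tap voltage: 24.5 × 4.95/(38.4 + 4.95) = 2.80 V.
With the supply zeroed, R_s and R_g appear in parallel from the tap: R_th = R_s‖R_g = (38.4 × 4.95)/43.35 = 4.38 kΩ.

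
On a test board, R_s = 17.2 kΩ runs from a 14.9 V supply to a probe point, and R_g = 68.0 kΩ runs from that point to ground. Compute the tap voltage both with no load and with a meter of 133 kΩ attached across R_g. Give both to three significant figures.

Open-circuit: V = 14.9 × 68.0/(17.2 + 68.0) = 11.9 V.
With the load, R_g becomes R_g‖R_L = 45.00 kΩ, so V = 14.9 × 45.00/62.20 = 10.8 V.

Unloaded: 11.9 V; loaded: 10.8 V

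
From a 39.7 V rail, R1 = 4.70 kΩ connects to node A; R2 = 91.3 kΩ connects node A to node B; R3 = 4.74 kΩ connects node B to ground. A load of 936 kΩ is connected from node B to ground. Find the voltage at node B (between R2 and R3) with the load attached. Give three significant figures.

V ≈ 1.86 V

At node B, R3 is in parallel with the load: R3‖R_L = 4.716 kΩ.
Below node A the resistance is R2 + (R3‖R_L) = 96.02 kΩ, so V_A = 39.7 × 96.02/100.7 = 37.85 V.
Then V_B = V_A × (R3‖R_L)/(R2 + R3‖R_L) = 37.85 × 4.716/96.02 = 1.86 V.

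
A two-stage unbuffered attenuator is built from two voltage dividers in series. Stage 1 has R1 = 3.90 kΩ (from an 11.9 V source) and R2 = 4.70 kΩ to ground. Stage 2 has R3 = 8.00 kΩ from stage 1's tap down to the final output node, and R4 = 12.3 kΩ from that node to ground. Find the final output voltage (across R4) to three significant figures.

V_out ≈ 3.57 V

Stage 2 presents R3+R4 = 20.30 kΩ as a load on stage 1's tap.
Stage 1's lower leg becomes R2‖(R3+R4) = 3.816 kΩ, so V_mid = 11.9 × 3.816/7.716 = 5.886 V.
Stage 2 is itself unloaded: V_out = V_mid × R4/(R3+R4) = 5.886 × 12.3/20.30 = 3.57 V.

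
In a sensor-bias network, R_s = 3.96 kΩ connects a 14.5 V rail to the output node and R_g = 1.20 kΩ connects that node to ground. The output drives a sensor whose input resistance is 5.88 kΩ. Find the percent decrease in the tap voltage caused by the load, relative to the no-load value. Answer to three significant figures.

The divider's output (Thévenin) resistance is R_s‖R_g = 0.9209 kΩ.
Fractional drop under load = R_th/(R_th + R_L) = 0.9209 / (0.9209 + 5.88) = 0.1354.
So the output falls by 13.5 %.

13.5 %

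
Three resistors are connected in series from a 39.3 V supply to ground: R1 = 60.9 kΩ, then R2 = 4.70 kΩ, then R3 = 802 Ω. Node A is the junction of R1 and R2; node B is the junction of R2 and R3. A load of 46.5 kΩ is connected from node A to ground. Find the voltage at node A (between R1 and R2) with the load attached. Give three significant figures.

V ≈ 2.94 V

Below node A the series string R2+R3 = 5502 Ω sits in parallel with the 46500 Ω load: 4920 Ω.
V_A = 39.3 × 4920/(60900 + 4920) = 2.94 V.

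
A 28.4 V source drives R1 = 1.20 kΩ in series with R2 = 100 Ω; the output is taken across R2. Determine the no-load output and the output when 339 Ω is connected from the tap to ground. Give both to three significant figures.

Open-circuit: V = 28.4 × 100/(1200 + 100) = 2.18 V.
With the load, R2 becomes R2‖R_L = 77.22 Ω, so V = 28.4 × 77.22/1277 = 1.72 V.

Unloaded: 2.18 V; loaded: 1.72 V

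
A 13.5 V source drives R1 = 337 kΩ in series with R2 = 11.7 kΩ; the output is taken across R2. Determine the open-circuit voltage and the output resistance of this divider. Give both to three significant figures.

V_th is the open-circuit tap voltage: 13.5 × 11.7/(337 + 11.7) = 0.453 V.
With the supply zeroed, R1 and R2 appear in parallel from the tap: R_th = R1‖R2 = (337 × 11.7)/348.7 = 11.3 kΩ.

V_th = 0.453 V, R_th = 11.3 kΩ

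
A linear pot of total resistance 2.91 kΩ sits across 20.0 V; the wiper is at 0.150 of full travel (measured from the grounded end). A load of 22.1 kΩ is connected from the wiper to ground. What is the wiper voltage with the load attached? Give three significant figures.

The wiper splits the pot into (1−α)R = 2474 Ω above and αR = 436.5 Ω below.
Lower section ‖ load = 428.0 Ω.
V_wiper = 20.0 × 428.0/(2474 + 428.0) = 2.95 V.

V ≈ 2.95 V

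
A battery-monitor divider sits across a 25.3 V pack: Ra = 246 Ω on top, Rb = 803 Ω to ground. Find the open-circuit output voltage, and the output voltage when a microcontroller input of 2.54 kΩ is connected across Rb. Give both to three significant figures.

Unloaded: 19.4 V; loaded: 18.0 V

Open-circuit: V = 25.3 × 803/(246 + 803) = 19.4 V.
With the load, Rb becomes Rb‖R_L = 610.1 Ω, so V = 25.3 × 610.1/856.1 = 18.0 V.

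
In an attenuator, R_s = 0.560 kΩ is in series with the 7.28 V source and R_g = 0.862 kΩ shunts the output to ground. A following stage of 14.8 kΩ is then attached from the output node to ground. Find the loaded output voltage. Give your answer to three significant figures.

The load sits in parallel with R_g: R_g‖R_L = (862 × 14800) / (862 + 14800) = 814.6 Ω.
V_out = 7.28 × 814.6 / (560 + 814.6) = 7.28 × 814.6/1375 = 4.31 V.
(Unloaded it would have been 4.41 V.)

V_out ≈ 4.31 V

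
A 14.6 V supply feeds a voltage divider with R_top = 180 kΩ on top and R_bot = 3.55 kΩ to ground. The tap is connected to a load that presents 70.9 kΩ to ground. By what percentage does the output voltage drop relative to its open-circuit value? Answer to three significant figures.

The divider's output (Thévenin) resistance is R_top‖R_bot = 3.481 kΩ.
Fractional drop under load = R_th/(R_th + R_L) = 3.481 / (3.481 + 70.9) = 0.04680.
So the output falls by 4.68 %.

4.68 %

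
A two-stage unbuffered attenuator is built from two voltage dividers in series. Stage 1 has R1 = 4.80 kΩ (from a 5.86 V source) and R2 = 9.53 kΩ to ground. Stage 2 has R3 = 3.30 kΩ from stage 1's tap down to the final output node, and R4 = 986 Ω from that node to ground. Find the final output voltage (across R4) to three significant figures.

Stage 2 presents R3+R4 = 4286 Ω as a load on stage 1's tap.
Stage 1's lower leg becomes R2‖(R3+R4) = 2956 Ω, so V_mid = 5.86 × 2956/7756 = 2.234 V.
Stage 2 is itself unloaded: V_out = V_mid × R4/(R3+R4) = 2.234 × 986/4286 = 0.514 V.

V_out ≈ 0.514 V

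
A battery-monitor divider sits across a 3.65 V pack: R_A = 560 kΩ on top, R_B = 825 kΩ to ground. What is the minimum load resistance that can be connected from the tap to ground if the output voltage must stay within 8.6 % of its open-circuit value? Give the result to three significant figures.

R_L(min) ≈ 3.55 MΩ

Output resistance R_th = R_A‖R_B = (560 × 825)/1385 = 333.6 kΩ.
The fractional drop is R_th/(R_th + R_L); requiring this ≤ 0.0860 gives R_L ≥ R_th(1/0.0860 − 1) = 333.6 × 10.63 = 3.55 MΩ.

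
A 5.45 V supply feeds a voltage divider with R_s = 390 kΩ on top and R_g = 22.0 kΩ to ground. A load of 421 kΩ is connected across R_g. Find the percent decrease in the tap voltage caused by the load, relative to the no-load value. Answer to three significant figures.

The divider's output (Thévenin) resistance is R_s‖R_g = 20.83 kΩ.
Fractional drop under load = R_th/(R_th + R_L) = 20.83 / (20.83 + 421) = 0.04713.
So the output falls by 4.71 %.

4.71 %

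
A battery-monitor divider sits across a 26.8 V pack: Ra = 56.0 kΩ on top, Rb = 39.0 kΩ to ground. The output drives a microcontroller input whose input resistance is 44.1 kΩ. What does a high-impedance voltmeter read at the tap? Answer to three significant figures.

The load sits in parallel with Rb: Rb‖R_L = (39.0 × 44.1) / (39.0 + 44.1) = 20.70 kΩ.
V_out = 26.8 × 20.70 / (56.0 + 20.70) = 26.8 × 20.70/76.70 = 7.23 V.

V_out ≈ 7.23 V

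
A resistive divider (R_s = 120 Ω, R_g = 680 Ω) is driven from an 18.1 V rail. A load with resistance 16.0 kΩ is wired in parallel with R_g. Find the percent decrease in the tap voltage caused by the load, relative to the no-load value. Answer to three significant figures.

The divider's output (Thévenin) resistance is R_s‖R_g = 102.0 Ω.
Fractional drop under load = R_th/(R_th + R_L) = 102.0 / (102.0 + 16000) = 0.006335.
So the output falls by 0.633 %.

0.633 %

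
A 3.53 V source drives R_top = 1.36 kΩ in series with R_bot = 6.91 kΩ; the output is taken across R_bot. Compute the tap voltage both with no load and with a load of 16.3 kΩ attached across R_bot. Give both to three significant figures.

Open-circuit: V = 3.53 × 6.91/(1.36 + 6.91) = 2.95 V.
With the load, R_bot becomes R_bot‖R_L = 4.853 kΩ, so V = 3.53 × 4.853/6.213 = 2.76 V.

Unloaded: 2.95 V; loaded: 2.76 V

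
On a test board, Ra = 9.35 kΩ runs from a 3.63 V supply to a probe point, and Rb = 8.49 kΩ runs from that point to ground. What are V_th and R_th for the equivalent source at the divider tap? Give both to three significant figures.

V_th is the open-circuit tap voltage: 3.63 × 8.49/(9.35 + 8.49) = 1.73 V.
With the supply zeroed, Ra and Rb appear in parallel from the tap: R_th = Ra‖Rb = (9.35 × 8.49)/17.84 = 4.45 kΩ.

V_th = 1.73 V, R_th = 4.45 kΩ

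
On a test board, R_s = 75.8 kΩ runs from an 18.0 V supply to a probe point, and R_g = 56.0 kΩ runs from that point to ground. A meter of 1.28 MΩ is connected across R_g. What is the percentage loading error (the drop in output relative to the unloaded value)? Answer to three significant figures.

2.45 %

The divider's output (Thévenin) resistance is R_s‖R_g = 32.21 kΩ.
Fractional drop under load = R_th/(R_th + R_L) = 32.21 / (32.21 + 1280) = 0.02454.
So the output falls by 2.45 %.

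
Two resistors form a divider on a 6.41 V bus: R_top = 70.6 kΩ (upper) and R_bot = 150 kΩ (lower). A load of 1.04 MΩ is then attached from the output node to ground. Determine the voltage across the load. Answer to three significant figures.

V_out ≈ 4.17 V

The load sits in parallel with R_bot: R_bot‖R_L = (150 × 1040) / (150 + 1040) = 131.1 kΩ.
V_out = 6.41 × 131.1 / (70.6 + 131.1) = 6.41 × 131.1/201.7 = 4.17 V.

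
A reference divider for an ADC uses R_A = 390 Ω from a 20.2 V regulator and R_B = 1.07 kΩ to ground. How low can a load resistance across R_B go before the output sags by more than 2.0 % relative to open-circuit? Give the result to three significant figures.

Output resistance R_th = R_A‖R_B = (390 × 1070)/1460 = 285.8 Ω.
The fractional drop is R_th/(R_th + R_L); requiring this ≤ 0.0200 gives R_L ≥ R_th(1/0.0200 − 1) = 285.8 × 49.00 = 14.0 kΩ.

R_L(min) ≈ 14.0 kΩ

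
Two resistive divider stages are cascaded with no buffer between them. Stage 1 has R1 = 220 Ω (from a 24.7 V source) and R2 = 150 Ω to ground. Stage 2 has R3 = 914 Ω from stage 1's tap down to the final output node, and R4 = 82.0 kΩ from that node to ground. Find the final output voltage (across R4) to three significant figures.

V_out ≈ 9.89 V

Stage 2 presents R3+R4 = 82910 Ω as a load on stage 1's tap.
Stage 1's lower leg becomes R2‖(R3+R4) = 149.7 Ω, so V_mid = 24.7 × 149.7/369.7 = 10.00 V.
Stage 2 is itself unloaded: V_out = V_mid × R4/(R3+R4) = 10.00 × 82000/82910 = 9.89 V.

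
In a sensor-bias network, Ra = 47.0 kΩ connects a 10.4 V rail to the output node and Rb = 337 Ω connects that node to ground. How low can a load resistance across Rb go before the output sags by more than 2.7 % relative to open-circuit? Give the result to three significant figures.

R_L(min) ≈ 12.1 kΩ

Output resistance R_th = Ra‖Rb = (47000 × 337)/47340 = 334.6 Ω.
The fractional drop is R_th/(R_th + R_L); requiring this ≤ 0.0270 gives R_L ≥ R_th(1/0.0270 − 1) = 334.6 × 36.04 = 12.1 kΩ.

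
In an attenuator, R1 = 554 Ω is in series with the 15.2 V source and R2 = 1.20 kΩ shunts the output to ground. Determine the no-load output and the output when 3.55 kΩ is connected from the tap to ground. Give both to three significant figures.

Unloaded: 10.4 V; loaded: 9.40 V

Open-circuit: V = 15.2 × 1200/(554 + 1200) = 10.4 V.
With the load, R2 becomes R2‖R_L = 896.8 Ω, so V = 15.2 × 896.8/1451 = 9.40 V.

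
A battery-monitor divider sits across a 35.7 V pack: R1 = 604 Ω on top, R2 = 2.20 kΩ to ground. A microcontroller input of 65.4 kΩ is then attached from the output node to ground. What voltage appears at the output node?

The load sits in parallel with R2: R2‖R_L = (2200 × 65400) / (2200 + 65400) = 2128 Ω.
V_out = 35.7 × 2128 / (604 + 2128) = 35.7 × 2128/2732 = 27.8 V.

V_out ≈ 27.8 V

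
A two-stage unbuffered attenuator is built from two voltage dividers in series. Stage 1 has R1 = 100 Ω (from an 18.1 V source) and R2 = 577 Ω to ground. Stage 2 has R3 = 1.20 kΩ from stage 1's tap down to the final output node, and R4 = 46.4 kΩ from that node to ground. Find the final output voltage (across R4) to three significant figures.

V_out ≈ 15.0 V

Stage 2 presents R3+R4 = 47600 Ω as a load on stage 1's tap.
Stage 1's lower leg becomes R2‖(R3+R4) = 570.1 Ω, so V_mid = 18.1 × 570.1/670.1 = 15.40 V.
Stage 2 is itself unloaded: V_out = V_mid × R4/(R3+R4) = 15.40 × 46400/47600 = 15.0 V.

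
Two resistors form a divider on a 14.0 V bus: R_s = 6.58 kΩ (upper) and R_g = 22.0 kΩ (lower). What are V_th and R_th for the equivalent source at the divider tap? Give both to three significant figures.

V_th = 10.8 V, R_th = 5.07 kΩ

V_th is the open-circuit tap voltage: 14.0 × 22.0/(6.58 + 22.0) = 10.8 V.
With the supply zeroed, R_s and R_g appear in parallel from the tap: R_th = R_s‖R_g = (6.58 × 22.0)/28.58 = 5.07 kΩ.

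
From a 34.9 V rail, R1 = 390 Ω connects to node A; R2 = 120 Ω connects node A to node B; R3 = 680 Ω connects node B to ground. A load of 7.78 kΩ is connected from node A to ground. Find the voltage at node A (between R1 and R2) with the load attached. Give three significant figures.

Below node A the series string R2+R3 = 800.0 Ω sits in parallel with the 7780 Ω load: 725.4 Ω.
V_A = 34.9 × 725.4/(390 + 725.4) = 22.7 V.

V ≈ 22.7 V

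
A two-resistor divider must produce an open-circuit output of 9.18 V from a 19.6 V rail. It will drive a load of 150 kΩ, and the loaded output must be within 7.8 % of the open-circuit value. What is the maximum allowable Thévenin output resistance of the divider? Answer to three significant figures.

R_th ≤ 12.7 kΩ

Loading drop = R_th/(R_th + R_L) ≤ 0.0780, so R_th ≤ R_L · ε/(1−ε) = 150 kΩ × 0.0780/0.9220 = 12.7 kΩ.
(Any R1, R2 with R2/(R1+R2) = 0.468 and R1‖R2 ≤ 12.7 kΩ will meet the spec.)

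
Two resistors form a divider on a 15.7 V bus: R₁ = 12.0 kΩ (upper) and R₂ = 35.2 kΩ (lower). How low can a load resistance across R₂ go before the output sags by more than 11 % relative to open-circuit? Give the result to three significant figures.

Output resistance R_th = R₁‖R₂ = (12.0 × 35.2)/47.20 = 8.949 kΩ.
The fractional drop is R_th/(R_th + R_L); requiring this ≤ 0.110 gives R_L ≥ R_th(1/0.110 − 1) = 8.949 × 8.091 = 72.4 kΩ.

R_L(min) ≈ 72.4 kΩ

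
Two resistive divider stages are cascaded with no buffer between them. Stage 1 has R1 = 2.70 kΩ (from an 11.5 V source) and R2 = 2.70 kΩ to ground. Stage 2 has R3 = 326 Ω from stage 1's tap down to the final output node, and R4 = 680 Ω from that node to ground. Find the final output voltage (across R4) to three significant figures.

Stage 2 presents R3+R4 = 1006 Ω as a load on stage 1's tap.
Stage 1's lower leg becomes R2‖(R3+R4) = 732.9 Ω, so V_mid = 11.5 × 732.9/3433 = 2.455 V.
Stage 2 is itself unloaded: V_out = V_mid × R4/(R3+R4) = 2.455 × 680/1006 = 1.66 V.

V_out ≈ 1.66 V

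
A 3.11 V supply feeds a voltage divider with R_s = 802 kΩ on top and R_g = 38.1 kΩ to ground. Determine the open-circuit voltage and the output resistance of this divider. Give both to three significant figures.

V_th = 0.141 V, R_th = 36.4 kΩ

V_th is the open-circuit tap voltage: 3.11 × 38.1/(802 + 38.1) = 0.141 V.
With the supply zeroed, R_s and R_g appear in parallel from the tap: R_th = R_s‖R_g = (802 × 38.1)/840.1 = 36.4 kΩ.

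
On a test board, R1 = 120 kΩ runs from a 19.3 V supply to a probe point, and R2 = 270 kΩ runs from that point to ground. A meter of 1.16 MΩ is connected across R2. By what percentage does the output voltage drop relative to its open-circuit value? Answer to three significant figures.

6.68 %

The divider's output (Thévenin) resistance is R1‖R2 = 83.08 kΩ.
Fractional drop under load = R_th/(R_th + R_L) = 83.08 / (83.08 + 1160) = 0.06683.
So the output falls by 6.68 %.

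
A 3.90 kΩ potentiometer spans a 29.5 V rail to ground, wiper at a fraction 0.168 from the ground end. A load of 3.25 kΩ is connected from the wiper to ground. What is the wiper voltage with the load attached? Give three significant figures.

The wiper splits the pot into (1−α)R = 3245 Ω above and αR = 655.2 Ω below.
Lower section ‖ load = 545.3 Ω.
V_wiper = 29.5 × 545.3/(3245 + 545.3) = 4.24 V.

V ≈ 4.24 V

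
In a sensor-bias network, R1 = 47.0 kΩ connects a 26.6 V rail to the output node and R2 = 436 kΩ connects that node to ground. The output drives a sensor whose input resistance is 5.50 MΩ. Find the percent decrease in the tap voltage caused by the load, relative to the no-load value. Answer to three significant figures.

0.765 %

The divider's output (Thévenin) resistance is R1‖R2 = 42.43 kΩ.
Fractional drop under load = R_th/(R_th + R_L) = 42.43 / (42.43 + 5500) = 0.007655.
So the output falls by 0.765 %.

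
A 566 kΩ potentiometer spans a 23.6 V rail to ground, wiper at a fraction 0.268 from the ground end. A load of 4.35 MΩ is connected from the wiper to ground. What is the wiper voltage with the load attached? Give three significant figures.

The wiper splits the pot into (1−α)R = 414.3 kΩ above and αR = 151.7 kΩ below.
Lower section ‖ load = 146.6 kΩ.
V_wiper = 23.6 × 146.6/(414.3 + 146.6) = 6.17 V.

V ≈ 6.17 V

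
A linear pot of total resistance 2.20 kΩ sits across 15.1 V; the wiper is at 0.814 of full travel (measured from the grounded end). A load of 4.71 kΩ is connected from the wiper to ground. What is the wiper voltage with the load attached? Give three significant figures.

The wiper splits the pot into (1−α)R = 409.2 Ω above and αR = 1791 Ω below.
Lower section ‖ load = 1297 Ω.
V_wiper = 15.1 × 1297/(409.2 + 1297) = 11.5 V.

V ≈ 11.5 V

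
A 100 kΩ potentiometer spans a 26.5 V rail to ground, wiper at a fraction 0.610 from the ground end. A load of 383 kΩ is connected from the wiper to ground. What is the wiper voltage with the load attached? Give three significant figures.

V ≈ 15.2 V

The wiper splits the pot into (1−α)R = 39.00 kΩ above and αR = 61.00 kΩ below.
Lower section ‖ load = 52.62 kΩ.
V_wiper = 26.5 × 52.62/(39.00 + 52.62) = 15.2 V.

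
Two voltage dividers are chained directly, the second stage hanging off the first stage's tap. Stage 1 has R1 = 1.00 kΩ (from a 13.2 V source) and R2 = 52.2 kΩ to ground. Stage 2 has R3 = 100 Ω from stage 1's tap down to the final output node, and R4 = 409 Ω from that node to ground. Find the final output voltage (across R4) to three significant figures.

Stage 2 presents R3+R4 = 509.0 Ω as a load on stage 1's tap.
Stage 1's lower leg becomes R2‖(R3+R4) = 504.1 Ω, so V_mid = 13.2 × 504.1/1504 = 4.424 V.
Stage 2 is itself unloaded: V_out = V_mid × R4/(R3+R4) = 4.424 × 409/509.0 = 3.55 V.

V_out ≈ 3.55 V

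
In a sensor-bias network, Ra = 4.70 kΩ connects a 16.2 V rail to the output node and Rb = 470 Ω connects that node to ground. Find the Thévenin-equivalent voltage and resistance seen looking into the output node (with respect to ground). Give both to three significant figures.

V_th is the open-circuit tap voltage: 16.2 × 470/(4700 + 470) = 1.47 V.
With the supply zeroed, Ra and Rb appear in parallel from the tap: R_th = Ra‖Rb = (4700 × 470)/5170 = 427 Ω.

V_th = 1.47 V, R_th = 427 Ω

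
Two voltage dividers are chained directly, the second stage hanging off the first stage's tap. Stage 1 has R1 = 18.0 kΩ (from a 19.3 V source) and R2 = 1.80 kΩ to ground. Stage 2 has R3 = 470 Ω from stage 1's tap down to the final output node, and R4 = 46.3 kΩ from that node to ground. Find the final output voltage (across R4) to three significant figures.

Stage 2 presents R3+R4 = 46770 Ω as a load on stage 1's tap.
Stage 1's lower leg becomes R2‖(R3+R4) = 1733 Ω, so V_mid = 19.3 × 1733/19730 = 1.695 V.
Stage 2 is itself unloaded: V_out = V_mid × R4/(R3+R4) = 1.695 × 46300/46770 = 1.68 V.

V_out ≈ 1.68 V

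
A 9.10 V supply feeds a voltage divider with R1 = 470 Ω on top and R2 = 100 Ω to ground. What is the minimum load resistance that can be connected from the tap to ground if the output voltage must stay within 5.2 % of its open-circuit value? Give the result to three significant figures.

Output resistance R_th = R1‖R2 = (470 × 100)/570.0 = 82.46 Ω.
The fractional drop is R_th/(R_th + R_L); requiring this ≤ 0.0520 gives R_L ≥ R_th(1/0.0520 − 1) = 82.46 × 18.23 = 1.50 kΩ.

R_L(min) ≈ 1.50 kΩ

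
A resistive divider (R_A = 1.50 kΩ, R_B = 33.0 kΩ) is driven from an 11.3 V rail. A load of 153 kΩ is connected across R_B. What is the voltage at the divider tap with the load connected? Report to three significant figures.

V_out ≈ 10.7 V

The load sits in parallel with R_B: R_B‖R_L = (33.0 × 153) / (33.0 + 153) = 27.15 kΩ.
V_out = 11.3 × 27.15 / (1.50 + 27.15) = 11.3 × 27.15/28.65 = 10.7 V.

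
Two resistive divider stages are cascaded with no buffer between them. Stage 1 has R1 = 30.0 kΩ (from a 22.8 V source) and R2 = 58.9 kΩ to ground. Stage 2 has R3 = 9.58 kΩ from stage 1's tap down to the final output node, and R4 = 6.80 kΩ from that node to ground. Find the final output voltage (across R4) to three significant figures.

Stage 2 presents R3+R4 = 16.38 kΩ as a load on stage 1's tap.
Stage 1's lower leg becomes R2‖(R3+R4) = 12.82 kΩ, so V_mid = 22.8 × 12.82/42.82 = 6.825 V.
Stage 2 is itself unloaded: V_out = V_mid × R4/(R3+R4) = 6.825 × 6.80/16.38 = 2.83 V.

V_out ≈ 2.83 V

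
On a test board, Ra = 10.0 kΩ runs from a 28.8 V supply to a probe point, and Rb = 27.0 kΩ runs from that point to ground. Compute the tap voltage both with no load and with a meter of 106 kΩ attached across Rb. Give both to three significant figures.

Unloaded: 21.0 V; loaded: 19.7 V

Open-circuit: V = 28.8 × 27.0/(10.0 + 27.0) = 21.0 V.
With the load, Rb becomes Rb‖R_L = 21.52 kΩ, so V = 28.8 × 21.52/31.52 = 19.7 V.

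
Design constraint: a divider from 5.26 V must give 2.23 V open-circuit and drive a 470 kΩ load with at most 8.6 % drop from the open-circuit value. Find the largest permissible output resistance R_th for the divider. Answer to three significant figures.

R_th ≤ 44.2 kΩ

Loading drop = R_th/(R_th + R_L) ≤ 0.0860, so R_th ≤ R_L · ε/(1−ε) = 470 kΩ × 0.0860/0.9140 = 44.2 kΩ.
(Any R1, R2 with R2/(R1+R2) = 0.424 and R1‖R2 ≤ 44.2 kΩ will meet the spec.)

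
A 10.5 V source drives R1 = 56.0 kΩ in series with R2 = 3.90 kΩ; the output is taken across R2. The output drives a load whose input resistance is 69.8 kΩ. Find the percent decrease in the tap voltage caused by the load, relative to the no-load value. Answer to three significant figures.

The divider's output (Thévenin) resistance is R1‖R2 = 3.646 kΩ.
Fractional drop under load = R_th/(R_th + R_L) = 3.646 / (3.646 + 69.8) = 0.04964.
So the output falls by 4.96 %.

4.96 %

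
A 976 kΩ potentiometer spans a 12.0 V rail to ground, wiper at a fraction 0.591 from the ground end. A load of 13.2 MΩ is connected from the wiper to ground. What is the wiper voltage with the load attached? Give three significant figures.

The wiper splits the pot into (1−α)R = 399.2 kΩ above and αR = 576.8 kΩ below.
Lower section ‖ load = 552.7 kΩ.
V_wiper = 12.0 × 552.7/(399.2 + 552.7) = 6.97 V.

V ≈ 6.97 V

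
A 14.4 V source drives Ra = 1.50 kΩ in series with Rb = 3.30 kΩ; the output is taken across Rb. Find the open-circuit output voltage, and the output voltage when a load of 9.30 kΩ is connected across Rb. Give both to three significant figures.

Open-circuit: V = 14.4 × 3.30/(1.50 + 3.30) = 9.90 V.
With the load, Rb becomes Rb‖R_L = 2.436 kΩ, so V = 14.4 × 2.436/3.936 = 8.91 V.

Unloaded: 9.90 V; loaded: 8.91 V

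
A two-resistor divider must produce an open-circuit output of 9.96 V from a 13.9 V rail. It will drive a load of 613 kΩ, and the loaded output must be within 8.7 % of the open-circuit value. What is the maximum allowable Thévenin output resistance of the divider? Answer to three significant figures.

R_th ≤ 58.4 kΩ

Loading drop = R_th/(R_th + R_L) ≤ 0.0870, so R_th ≤ R_L · ε/(1−ε) = 613 kΩ × 0.0870/0.9130 = 58.4 kΩ.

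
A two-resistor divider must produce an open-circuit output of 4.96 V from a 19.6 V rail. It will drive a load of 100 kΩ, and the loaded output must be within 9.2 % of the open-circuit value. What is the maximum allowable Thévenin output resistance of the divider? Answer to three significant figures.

Loading drop = R_th/(R_th + R_L) ≤ 0.0920, so R_th ≤ R_L · ε/(1−ε) = 100 kΩ × 0.0920/0.9080 = 10.1 kΩ.
(Any R1, R2 with R2/(R1+R2) = 0.253 and R1‖R2 ≤ 10.1 kΩ will meet the spec.)

R_th ≤ 10.1 kΩ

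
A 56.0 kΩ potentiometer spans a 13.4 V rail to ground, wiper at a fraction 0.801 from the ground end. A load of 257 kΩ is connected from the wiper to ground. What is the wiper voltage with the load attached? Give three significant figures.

V ≈ 10.4 V

The wiper splits the pot into (1−α)R = 11.14 kΩ above and αR = 44.86 kΩ below.
Lower section ‖ load = 38.19 kΩ.
V_wiper = 13.4 × 38.19/(11.14 + 38.19) = 10.4 V.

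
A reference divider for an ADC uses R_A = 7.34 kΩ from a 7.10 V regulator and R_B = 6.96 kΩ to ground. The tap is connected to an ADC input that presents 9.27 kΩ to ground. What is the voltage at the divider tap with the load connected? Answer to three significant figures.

The load sits in parallel with R_B: R_B‖R_L = (6.96 × 9.27) / (6.96 + 9.27) = 3.975 kΩ.
V_out = 7.10 × 3.975 / (7.34 + 3.975) = 7.10 × 3.975/11.32 = 2.49 V.
(Unloaded it would have been 3.46 V.)

V_out ≈ 2.49 V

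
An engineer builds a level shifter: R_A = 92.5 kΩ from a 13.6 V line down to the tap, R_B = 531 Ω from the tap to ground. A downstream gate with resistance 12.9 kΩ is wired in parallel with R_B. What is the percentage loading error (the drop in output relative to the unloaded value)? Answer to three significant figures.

The divider's output (Thévenin) resistance is R_A‖R_B = 528.0 Ω.
Fractional drop under load = R_th/(R_th + R_L) = 528.0 / (528.0 + 12900) = 0.03932.
So the output falls by 3.93 %.

3.93 %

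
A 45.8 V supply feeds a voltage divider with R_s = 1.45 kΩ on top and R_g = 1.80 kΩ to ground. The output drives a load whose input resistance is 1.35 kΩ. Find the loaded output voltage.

V_out ≈ 15.9 V

The load sits in parallel with R_g: R_g‖R_L = (1.80 × 1.35) / (1.80 + 1.35) = 0.7714 kΩ.
V_out = 45.8 × 0.7714 / (1.45 + 0.7714) = 45.8 × 0.7714/2.221 = 15.9 V.
(Unloaded it would have been 25.4 V.)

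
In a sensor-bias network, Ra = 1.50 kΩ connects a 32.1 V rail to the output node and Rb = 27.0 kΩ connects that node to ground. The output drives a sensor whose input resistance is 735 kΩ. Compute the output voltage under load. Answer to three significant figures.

The load sits in parallel with Rb: Rb‖R_L = (27.0 × 735) / (27.0 + 735) = 26.04 kΩ.
V_out = 32.1 × 26.04 / (1.50 + 26.04) = 32.1 × 26.04/27.54 = 30.4 V.

V_out ≈ 30.4 V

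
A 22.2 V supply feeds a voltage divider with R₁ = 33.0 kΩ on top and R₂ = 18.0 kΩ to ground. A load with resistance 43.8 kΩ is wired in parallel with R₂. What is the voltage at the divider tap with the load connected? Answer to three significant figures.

The load sits in parallel with R₂: R₂‖R_L = (18.0 × 43.8) / (18.0 + 43.8) = 12.76 kΩ.
V_out = 22.2 × 12.76 / (33.0 + 12.76) = 22.2 × 12.76/45.76 = 6.19 V.
(Unloaded it would have been 7.84 V.)

V_out ≈ 6.19 V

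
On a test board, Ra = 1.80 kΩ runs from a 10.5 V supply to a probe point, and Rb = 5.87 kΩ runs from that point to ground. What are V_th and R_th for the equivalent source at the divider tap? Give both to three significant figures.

V_th is the open-circuit tap voltage: 10.5 × 5.87/(1.80 + 5.87) = 8.04 V.
With the supply zeroed, Ra and Rb appear in parallel from the tap: R_th = Ra‖Rb = (1.80 × 5.87)/7.670 = 1.38 kΩ.

V_th = 8.04 V, R_th = 1.38 kΩ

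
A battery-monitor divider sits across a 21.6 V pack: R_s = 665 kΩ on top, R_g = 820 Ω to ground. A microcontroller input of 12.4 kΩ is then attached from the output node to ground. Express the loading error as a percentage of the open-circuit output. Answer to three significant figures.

6.20 %

The divider's output (Thévenin) resistance is R_s‖R_g = 819.0 Ω.
Fractional drop under load = R_th/(R_th + R_L) = 819.0 / (819.0 + 12400) = 0.06196.
So the output falls by 6.20 %.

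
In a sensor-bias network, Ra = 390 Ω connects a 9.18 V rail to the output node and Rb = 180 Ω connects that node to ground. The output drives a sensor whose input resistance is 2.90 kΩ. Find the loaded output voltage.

The load sits in parallel with Rb: Rb‖R_L = (180 × 2900) / (180 + 2900) = 169.5 Ω.
V_out = 9.18 × 169.5 / (390 + 169.5) = 9.18 × 169.5/559.5 = 2.78 V.
(Unloaded it would have been 2.90 V.)

V_out ≈ 2.78 V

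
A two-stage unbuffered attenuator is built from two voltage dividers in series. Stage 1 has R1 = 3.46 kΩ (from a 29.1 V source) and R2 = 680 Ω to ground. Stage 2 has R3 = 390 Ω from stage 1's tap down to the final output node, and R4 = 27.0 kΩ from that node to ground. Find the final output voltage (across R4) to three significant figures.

V_out ≈ 4.62 V

Stage 2 presents R3+R4 = 27390 Ω as a load on stage 1's tap.
Stage 1's lower leg becomes R2‖(R3+R4) = 663.5 Ω, so V_mid = 29.1 × 663.5/4124 = 4.683 V.
Stage 2 is itself unloaded: V_out = V_mid × R4/(R3+R4) = 4.683 × 27000/27390 = 4.62 V.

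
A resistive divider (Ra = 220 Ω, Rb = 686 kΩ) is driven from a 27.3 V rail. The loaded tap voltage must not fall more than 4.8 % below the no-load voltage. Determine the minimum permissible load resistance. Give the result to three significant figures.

R_L(min) ≈ 4.36 kΩ

Output resistance R_th = Ra‖Rb = (220 × 686000)/686200 = 219.9 Ω.
The fractional drop is R_th/(R_th + R_L); requiring this ≤ 0.0480 gives R_L ≥ R_th(1/0.0480 − 1) = 219.9 × 19.83 = 4.36 kΩ.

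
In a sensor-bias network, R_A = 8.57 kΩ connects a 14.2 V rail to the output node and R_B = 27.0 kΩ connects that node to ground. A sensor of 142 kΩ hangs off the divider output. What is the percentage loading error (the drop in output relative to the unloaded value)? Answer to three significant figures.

4.38 %

The divider's output (Thévenin) resistance is R_A‖R_B = 6.505 kΩ.
Fractional drop under load = R_th/(R_th + R_L) = 6.505 / (6.505 + 142) = 0.04380.
So the output falls by 4.38 %.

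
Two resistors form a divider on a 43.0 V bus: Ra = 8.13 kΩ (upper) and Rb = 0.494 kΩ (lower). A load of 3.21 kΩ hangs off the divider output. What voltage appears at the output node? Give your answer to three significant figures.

V_out ≈ 2.15 V

The load sits in parallel with Rb: Rb‖R_L = (494 × 3210) / (494 + 3210) = 428.1 Ω.
V_out = 43.0 × 428.1 / (8130 + 428.1) = 43.0 × 428.1/8558 = 2.15 V.
(Unloaded it would have been 2.46 V.)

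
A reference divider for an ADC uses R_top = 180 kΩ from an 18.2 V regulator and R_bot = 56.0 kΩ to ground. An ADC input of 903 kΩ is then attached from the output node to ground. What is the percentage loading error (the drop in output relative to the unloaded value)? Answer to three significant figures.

4.52 %

The divider's output (Thévenin) resistance is R_top‖R_bot = 42.71 kΩ.
Fractional drop under load = R_th/(R_th + R_L) = 42.71 / (42.71 + 903) = 0.04516.
So the output falls by 4.52 %.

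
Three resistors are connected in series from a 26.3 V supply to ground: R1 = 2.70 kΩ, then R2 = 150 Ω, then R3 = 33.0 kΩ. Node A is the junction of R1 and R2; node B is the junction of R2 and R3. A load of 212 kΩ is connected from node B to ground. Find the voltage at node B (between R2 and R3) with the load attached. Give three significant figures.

V ≈ 23.9 V

At node B, R3 is in parallel with the load: R3‖R_L = 28560 Ω.
Below node A the resistance is R2 + (R3‖R_L) = 28710 Ω, so V_A = 26.3 × 28710/31410 = 24.04 V.
Then V_B = V_A × (R3‖R_L)/(R2 + R3‖R_L) = 24.04 × 28560/28710 = 23.9 V.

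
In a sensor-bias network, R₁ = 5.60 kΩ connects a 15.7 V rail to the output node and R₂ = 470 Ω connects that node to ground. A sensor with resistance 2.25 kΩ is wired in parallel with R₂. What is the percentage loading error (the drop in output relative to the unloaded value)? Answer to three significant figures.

The divider's output (Thévenin) resistance is R₁‖R₂ = 433.6 Ω.
Fractional drop under load = R_th/(R_th + R_L) = 433.6 / (433.6 + 2250) = 0.1616.
So the output falls by 16.2 %.

16.2 %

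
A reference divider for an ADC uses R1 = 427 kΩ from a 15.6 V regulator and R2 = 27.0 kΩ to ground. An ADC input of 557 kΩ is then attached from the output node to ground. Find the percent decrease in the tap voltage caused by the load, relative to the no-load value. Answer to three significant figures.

4.36 %

The divider's output (Thévenin) resistance is R1‖R2 = 25.39 kΩ.
Fractional drop under load = R_th/(R_th + R_L) = 25.39 / (25.39 + 557) = 0.04360.
So the output falls by 4.36 %.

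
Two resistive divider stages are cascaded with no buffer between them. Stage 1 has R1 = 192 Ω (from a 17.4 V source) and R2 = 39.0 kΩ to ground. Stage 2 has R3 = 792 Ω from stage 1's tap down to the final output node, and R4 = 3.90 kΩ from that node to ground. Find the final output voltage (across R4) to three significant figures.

V_out ≈ 13.8 V

Stage 2 presents R3+R4 = 4692 Ω as a load on stage 1's tap.
Stage 1's lower leg becomes R2‖(R3+R4) = 4188 Ω, so V_mid = 17.4 × 4188/4380 = 16.64 V.
Stage 2 is itself unloaded: V_out = V_mid × R4/(R3+R4) = 16.64 × 3900/4692 = 13.8 V.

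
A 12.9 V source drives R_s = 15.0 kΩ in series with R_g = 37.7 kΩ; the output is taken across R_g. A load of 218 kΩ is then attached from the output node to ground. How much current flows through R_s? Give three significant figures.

R_g‖R_L = 32.14 kΩ, so the source sees R_s + R_g‖R_L = 47.14 kΩ.
I = 12.9 V / 47.14 kΩ = 0.274 mA.

I ≈ 0.274 mA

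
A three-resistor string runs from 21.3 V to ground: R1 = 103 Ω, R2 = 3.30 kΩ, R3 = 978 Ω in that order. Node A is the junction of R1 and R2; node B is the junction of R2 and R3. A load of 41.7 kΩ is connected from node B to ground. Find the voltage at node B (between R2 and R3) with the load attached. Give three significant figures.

V ≈ 4.67 V

At node B, R3 is in parallel with the load: R3‖R_L = 955.6 Ω.
Below node A the resistance is R2 + (R3‖R_L) = 4256 Ω, so V_A = 21.3 × 4256/4359 = 20.80 V.
Then V_B = V_A × (R3‖R_L)/(R2 + R3‖R_L) = 20.80 × 955.6/4256 = 4.67 V.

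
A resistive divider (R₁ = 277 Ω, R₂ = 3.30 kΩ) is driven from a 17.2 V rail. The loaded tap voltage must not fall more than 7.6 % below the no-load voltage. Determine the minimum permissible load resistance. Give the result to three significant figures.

Output resistance R_th = R₁‖R₂ = (277 × 3300)/3577 = 255.5 Ω.
The fractional drop is R_th/(R_th + R_L); requiring this ≤ 0.0760 gives R_L ≥ R_th(1/0.0760 − 1) = 255.5 × 12.16 = 3.11 kΩ.

R_L(min) ≈ 3.11 kΩ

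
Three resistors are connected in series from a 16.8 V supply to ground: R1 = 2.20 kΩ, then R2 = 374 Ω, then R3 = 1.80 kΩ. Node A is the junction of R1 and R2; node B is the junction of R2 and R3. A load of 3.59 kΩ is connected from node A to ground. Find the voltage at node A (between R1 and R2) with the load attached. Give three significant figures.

Below node A the series string R2+R3 = 2174 Ω sits in parallel with the 3590 Ω load: 1354 Ω.
V_A = 16.8 × 1354/(2200 + 1354) = 6.40 V.

V ≈ 6.40 V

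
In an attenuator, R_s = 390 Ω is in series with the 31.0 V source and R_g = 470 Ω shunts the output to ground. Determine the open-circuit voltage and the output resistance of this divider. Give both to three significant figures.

V_th is the open-circuit tap voltage: 31.0 × 470/(390 + 470) = 16.9 V.
With the supply zeroed, R_s and R_g appear in parallel from the tap: R_th = R_s‖R_g = (390 × 470)/860.0 = 213 Ω.

V_th = 16.9 V, R_th = 213 Ω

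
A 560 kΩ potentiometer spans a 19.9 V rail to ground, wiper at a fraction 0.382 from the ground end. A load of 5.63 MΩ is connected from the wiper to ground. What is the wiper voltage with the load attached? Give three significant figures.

V ≈ 7.43 V

The wiper splits the pot into (1−α)R = 346.1 kΩ above and αR = 213.9 kΩ below.
Lower section ‖ load = 206.1 kΩ.
V_wiper = 19.9 × 206.1/(346.1 + 206.1) = 7.43 V.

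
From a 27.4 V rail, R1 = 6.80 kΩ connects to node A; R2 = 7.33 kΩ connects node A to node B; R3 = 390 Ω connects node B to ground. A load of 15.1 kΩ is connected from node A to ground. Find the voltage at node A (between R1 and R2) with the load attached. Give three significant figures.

Below node A the series string R2+R3 = 7720 Ω sits in parallel with the 15100 Ω load: 5108 Ω.
V_A = 27.4 × 5108/(6800 + 5108) = 11.8 V.

V ≈ 11.8 V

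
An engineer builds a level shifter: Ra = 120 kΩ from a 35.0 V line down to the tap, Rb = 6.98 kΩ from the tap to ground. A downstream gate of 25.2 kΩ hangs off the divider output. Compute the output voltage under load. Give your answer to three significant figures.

The load sits in parallel with Rb: Rb‖R_L = (6.98 × 25.2) / (6.98 + 25.2) = 5.466 kΩ.
V_out = 35.0 × 5.466 / (120 + 5.466) = 35.0 × 5.466/125.5 = 1.52 V.
(Unloaded it would have been 1.92 V.)

V_out ≈ 1.52 V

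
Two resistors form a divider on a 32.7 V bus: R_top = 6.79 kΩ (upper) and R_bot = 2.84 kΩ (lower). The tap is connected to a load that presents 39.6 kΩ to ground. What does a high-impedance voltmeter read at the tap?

The load sits in parallel with R_bot: R_bot‖R_L = (2.84 × 39.6) / (2.84 + 39.6) = 2.650 kΩ.
V_out = 32.7 × 2.650 / (6.79 + 2.650) = 32.7 × 2.650/9.440 = 9.18 V.
(Unloaded it would have been 9.64 V.)

V_out ≈ 9.18 V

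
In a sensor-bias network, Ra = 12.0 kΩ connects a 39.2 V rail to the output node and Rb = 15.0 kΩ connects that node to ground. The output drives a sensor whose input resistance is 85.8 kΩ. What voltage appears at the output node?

The load sits in parallel with Rb: Rb‖R_L = (15.0 × 85.8) / (15.0 + 85.8) = 12.77 kΩ.
V_out = 39.2 × 12.77 / (12.0 + 12.77) = 39.2 × 12.77/24.77 = 20.2 V.

V_out ≈ 20.2 V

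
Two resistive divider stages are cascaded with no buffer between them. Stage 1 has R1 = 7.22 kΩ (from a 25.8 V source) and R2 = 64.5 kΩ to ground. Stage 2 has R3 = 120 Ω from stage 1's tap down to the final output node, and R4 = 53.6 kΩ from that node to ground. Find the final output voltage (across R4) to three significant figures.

Stage 2 presents R3+R4 = 53720 Ω as a load on stage 1's tap.
Stage 1's lower leg becomes R2‖(R3+R4) = 29310 Ω, so V_mid = 25.8 × 29310/36530 = 20.70 V.
Stage 2 is itself unloaded: V_out = V_mid × R4/(R3+R4) = 20.70 × 53600/53720 = 20.7 V.

V_out ≈ 20.7 V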